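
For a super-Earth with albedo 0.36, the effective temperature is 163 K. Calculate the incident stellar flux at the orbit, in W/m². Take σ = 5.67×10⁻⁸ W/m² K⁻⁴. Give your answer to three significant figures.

From S(1−α)/4 = σT⁴: S = 4σT⁴/(1−α).
The emitted flux is σT⁴ = 40.03 W/m².
So S = 4×40.03/(1−0.36) = 250.2 W/m².

250 W/m²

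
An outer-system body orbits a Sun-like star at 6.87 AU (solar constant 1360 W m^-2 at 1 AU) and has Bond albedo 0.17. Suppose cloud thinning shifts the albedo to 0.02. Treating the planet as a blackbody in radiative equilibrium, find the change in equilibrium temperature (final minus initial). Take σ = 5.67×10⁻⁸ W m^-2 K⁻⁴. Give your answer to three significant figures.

By the inverse-square law, S = 1360/6.87² = 28.82 W m^-2.
Initial: T₁ = [S(1−0.17)/(4σ)]^(1/4) = 101.3 K.
Final:   T₂ = [S(1−0.02)/(4σ)]^(1/4) = 105.6 K.
ΔT = T₂ − T₁ = 4.297 K.

4.30 kelvin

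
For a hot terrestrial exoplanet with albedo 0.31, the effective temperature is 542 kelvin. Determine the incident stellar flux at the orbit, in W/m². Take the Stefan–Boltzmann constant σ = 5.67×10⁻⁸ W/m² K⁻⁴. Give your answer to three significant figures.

From S(1−α)/4 = σT⁴: S = 4σT⁴/(1−α).
σT⁴ = 5.67×10⁻⁸·(542)⁴ = 4893 W/m².
So S = 4×4893/(1−0.31) = 28370 W/m².

28400 W/m²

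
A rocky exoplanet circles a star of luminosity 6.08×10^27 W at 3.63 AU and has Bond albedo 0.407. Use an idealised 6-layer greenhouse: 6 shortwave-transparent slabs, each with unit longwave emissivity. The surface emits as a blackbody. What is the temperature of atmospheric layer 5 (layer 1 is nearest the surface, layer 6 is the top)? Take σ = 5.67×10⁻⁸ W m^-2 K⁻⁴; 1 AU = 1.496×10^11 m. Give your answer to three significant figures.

304 kelvin

Orbital distance: d = 3.63 AU = 5.430×10^11 m.
Spreading L over a sphere of radius d: S = 6.08×10^27/(4π·5.43×10^11²) = 1641 W m^-2.
Top-of-atmosphere balance: σT_e⁴ = S(1−α)/4 = 243.2 W m^-2 → T_e = 255.9 K.
In the N-layer model, layer k (counted from the surface) has T_k = (N+1−k)^(1/4)·T_e.
T_5 = (2)^(1/4)·255.9 = 304.3 K.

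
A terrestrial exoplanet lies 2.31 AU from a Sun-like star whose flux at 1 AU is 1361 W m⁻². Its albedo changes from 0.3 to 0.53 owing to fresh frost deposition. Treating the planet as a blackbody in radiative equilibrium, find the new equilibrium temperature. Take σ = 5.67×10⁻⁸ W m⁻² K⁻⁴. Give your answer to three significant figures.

152 K

Irradiance scales as 1/d², so S = 1361 W m⁻² × (1/2.31)² = 255.1 W m⁻².
New equilibrium: T₂ = [(1−0.53)·255.1/(4σ)]^(1/4) = 151.6 K.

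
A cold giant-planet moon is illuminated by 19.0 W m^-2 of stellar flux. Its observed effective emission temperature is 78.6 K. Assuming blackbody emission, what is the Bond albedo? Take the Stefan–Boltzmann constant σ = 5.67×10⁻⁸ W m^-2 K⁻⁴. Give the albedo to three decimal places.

0.544

Rearranging the radiative balance, α = 1 − 4σT⁴/S.
σT⁴ = 2.164 W m^-2, so 4σT⁴ = 8.656 W m^-2.
1−α = 8.656/19.00 = 0.4556, so α = 0.5444.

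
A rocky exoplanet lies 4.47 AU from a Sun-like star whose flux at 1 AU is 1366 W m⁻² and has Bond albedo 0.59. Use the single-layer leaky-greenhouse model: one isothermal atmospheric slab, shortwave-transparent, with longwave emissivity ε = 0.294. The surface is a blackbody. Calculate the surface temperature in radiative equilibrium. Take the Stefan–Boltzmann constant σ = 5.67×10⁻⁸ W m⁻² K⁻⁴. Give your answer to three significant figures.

110 K

Flux at the orbit: S = 1366/(4.47)² = 68.37 W m⁻².
The planet radiates to space at T_e = [S(1−α)/(4σ)]^(1/4) = 105.4 K.
The surface balance (absorbed SW + ε·downward IR = σT_s⁴) with T_a⁴ = T_s⁴/2 reduces to T_s = T_e·[2/(2−ε)]^¼ = 109.7 K.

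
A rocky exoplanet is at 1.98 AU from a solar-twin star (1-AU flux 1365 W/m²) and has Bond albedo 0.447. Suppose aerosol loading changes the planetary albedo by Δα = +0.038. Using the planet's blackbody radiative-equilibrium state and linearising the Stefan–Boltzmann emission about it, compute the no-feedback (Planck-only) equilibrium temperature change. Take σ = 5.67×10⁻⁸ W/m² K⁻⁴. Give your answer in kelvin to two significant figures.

By the inverse-square law, S = 1365/1.98² = 348.2 W/m².
Reference equilibrium: T_e = [S(1−α)/(4σ)]^(1/4) = 170.7 K.
ΔF = −(S/4)Δα = −(348.2/4)×(+0.038) = -3.308 W/m².
Planck response: λ_P = 4σT_e³ = 4·5.67×10⁻⁸·(170.7)³ = 1.128 W/m²/K.
Hence the no-feedback warming is ΔF/(4σT_e³) = -2.93 K.

-2.9 kelvin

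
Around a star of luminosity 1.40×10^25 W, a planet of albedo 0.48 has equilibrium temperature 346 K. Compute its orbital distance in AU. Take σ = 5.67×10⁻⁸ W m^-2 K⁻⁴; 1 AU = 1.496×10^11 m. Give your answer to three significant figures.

The flux needed for this T is 4σT⁴/(1−0.48) = 6251 W m^-2.
From L = 4πd²S, d = √(1.40×10^25/(4π·6251)) = 1.335×10^10 m = 0.08924 AU.

0.0892 AU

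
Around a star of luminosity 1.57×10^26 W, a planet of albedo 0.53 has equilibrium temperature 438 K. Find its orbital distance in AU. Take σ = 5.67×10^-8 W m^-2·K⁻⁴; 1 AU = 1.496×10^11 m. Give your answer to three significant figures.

Energy balance gives S = 4σT⁴/(1−α) = 17760 W m^-2.
Then d = [L/(4πS)]^(1/2) = 2.652×10^10 m, i.e. 0.1773 AU.

0.177 AU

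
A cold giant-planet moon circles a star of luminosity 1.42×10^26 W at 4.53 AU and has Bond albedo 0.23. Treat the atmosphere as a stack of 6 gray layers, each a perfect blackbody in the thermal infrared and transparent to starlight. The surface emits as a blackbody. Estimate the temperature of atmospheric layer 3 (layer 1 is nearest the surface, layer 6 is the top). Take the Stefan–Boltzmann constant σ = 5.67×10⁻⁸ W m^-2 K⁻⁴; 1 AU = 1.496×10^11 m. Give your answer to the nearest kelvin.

135 K

Orbital distance: d = 4.53 AU = 6.777×10^11 m.
Flux at the orbit: S = L/(4πd²) = 1.42×10^26/(4π·(6.78×10^11)²) = 24.60 W m^-2.
The effective emission temperature is T_e = [S(1−α)/(4σ)]^¼ = 95.60 K.
The net upward flux σT_e⁴ is constant between every pair of levels, so T_k⁴ = (N+1−k)T_e⁴.
With k = 3: T_3 = (6+1−3)^¼·95.60 K = 135.2 K.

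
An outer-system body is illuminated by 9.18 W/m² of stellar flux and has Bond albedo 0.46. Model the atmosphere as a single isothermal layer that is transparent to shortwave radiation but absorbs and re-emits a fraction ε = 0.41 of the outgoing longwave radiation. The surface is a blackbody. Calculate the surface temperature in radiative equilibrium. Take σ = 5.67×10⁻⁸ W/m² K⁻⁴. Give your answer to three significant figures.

72.4 K

The planet radiates to space at T_e = [S(1−α)/(4σ)]^(1/4) = 68.38 K.
The surface balance (absorbed SW + ε·downward IR = σT_s⁴) with T_a⁴ = T_s⁴/2 reduces to T_s = T_e·[2/(2−ε)]^¼ = 72.41 K.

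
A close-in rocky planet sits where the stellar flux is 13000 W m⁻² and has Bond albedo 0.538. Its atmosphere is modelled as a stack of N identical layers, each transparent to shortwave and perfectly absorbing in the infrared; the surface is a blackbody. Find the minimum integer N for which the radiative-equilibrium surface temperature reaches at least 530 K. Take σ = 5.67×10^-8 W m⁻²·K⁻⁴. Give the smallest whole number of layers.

Top-of-atmosphere balance: σT_e⁴ = S(1−α)/4 = 1502 W m⁻² → T_e = 403.4 K.
T_s = (N+1)^(1/4)·T_e ≥ 530 K requires N+1 ≥ (T_s/T_e)⁴ = (530/403.4)⁴ = 2.980.
So N ≥ 1.980; the smallest integer is N = 2.

2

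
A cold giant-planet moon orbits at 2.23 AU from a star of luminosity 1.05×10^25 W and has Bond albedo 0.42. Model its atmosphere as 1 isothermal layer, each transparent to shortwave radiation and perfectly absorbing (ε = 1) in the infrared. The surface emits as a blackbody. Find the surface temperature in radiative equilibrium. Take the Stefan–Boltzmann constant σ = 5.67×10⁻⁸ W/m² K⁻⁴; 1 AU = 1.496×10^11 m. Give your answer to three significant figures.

Orbital distance: d = 2.23 AU = 3.336×10^11 m.
Flux at the orbit: S = L/(4πd²) = 1.05×10^25/(4π·(3.34×10^11)²) = 7.508 W/m².
OLR = S(1−α)/4 = 1.089 W/m²; the top layer radiates at T_e = 66.19 K.
With N = 1 opaque layers, T_s = (N+1)^(1/4)·T_e = 2^(1/4)·66.19 = 78.72 K.

78.7 kelvin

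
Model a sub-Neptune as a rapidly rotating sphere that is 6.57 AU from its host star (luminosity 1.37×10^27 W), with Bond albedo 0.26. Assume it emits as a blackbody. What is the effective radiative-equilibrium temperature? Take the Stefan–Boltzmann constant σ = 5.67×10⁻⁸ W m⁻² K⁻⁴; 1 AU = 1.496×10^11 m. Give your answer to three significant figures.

d = 6.57 × 1.496×10^11 m = 9.829×10^11 m.
Flux at the orbit: S = L/(4πd²) = 1.37×10^27/(4π·(9.83×10^11)²) = 112.9 W m⁻².
The planet absorbs (1−α)S over its disc πR² and re-emits over 4πR², so the mean absorbed flux is (1−0.26)·112.9/4 = 20.88 W m⁻².
Set σT⁴ = 20.88 → T = (20.88/σ)^(1/4) = 138.5 K.

139 K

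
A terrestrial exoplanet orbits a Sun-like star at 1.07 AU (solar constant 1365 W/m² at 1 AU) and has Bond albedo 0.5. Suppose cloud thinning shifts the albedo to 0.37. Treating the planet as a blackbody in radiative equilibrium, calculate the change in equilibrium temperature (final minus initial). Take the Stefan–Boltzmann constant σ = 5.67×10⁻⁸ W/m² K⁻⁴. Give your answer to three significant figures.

Flux at the orbit: S = 1365/(1.07)² = 1192 W/m².
Before: T₁ = [1192·0.5/(4σ)]^(1/4) = 226.4 K.
With α = 0.37, T₂ = 239.9 K.
ΔT = T₂ − T₁ = 13.47 K.

13.5 K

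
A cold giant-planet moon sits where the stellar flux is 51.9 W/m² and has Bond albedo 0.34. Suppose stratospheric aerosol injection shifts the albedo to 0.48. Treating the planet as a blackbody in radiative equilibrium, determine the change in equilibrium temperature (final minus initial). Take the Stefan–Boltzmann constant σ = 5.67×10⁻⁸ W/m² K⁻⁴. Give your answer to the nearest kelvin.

Initial: T₁ = [S(1−0.34)/(4σ)]^(1/4) = 110.9 K.
With α = 0.48, T₂ = 104.4 K.
ΔT = T₂ − T₁ = -6.414 K.

-6 kelvin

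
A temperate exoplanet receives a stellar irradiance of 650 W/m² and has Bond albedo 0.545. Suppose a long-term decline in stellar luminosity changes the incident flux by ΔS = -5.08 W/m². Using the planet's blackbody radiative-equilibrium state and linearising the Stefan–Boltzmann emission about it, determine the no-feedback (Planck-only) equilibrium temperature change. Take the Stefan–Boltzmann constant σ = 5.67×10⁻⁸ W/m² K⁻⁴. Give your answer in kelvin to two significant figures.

Unperturbed T_e = [650.0·(1−0.545)/(4σ)]^¼ = 190.0 K.
TOA radiative forcing: ΔF = (1−α)ΔS/4 = 0.455·(-5.08)/4 = -0.5778 W/m².
The Planck feedback parameter is 4σT_e³ = 1.556 W/m²/K.
ΔT₀ = ΔF/λ_P = -0.5778/1.556 = -0.371 K.

-0.37 K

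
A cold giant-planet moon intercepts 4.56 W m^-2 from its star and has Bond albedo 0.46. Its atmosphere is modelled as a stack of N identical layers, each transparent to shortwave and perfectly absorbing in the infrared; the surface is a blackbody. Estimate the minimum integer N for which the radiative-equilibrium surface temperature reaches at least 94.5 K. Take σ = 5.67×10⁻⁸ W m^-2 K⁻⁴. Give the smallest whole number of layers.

OLR = S(1−α)/4 = 0.6156 W m^-2; the top layer radiates at T_e = 57.40 K.
Since T_s⁴ = (N+1)T_e⁴, we need N ≥ (T_s/T_e)⁴ − 1 = 6.345.
The minimum whole number is N = 7.

7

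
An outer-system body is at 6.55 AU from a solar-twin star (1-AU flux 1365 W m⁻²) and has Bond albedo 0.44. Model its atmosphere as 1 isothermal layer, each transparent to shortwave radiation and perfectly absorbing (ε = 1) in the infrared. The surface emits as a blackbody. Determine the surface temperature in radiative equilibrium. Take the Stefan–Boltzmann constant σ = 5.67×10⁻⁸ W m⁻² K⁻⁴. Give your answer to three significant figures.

Flux at the orbit: S = 1365/(6.55)² = 31.82 W m⁻².
The effective emission temperature is T_e = [S(1−α)/(4σ)]^¼ = 94.15 K.
Layer-by-layer balance gives σT_s⁴ = (N+1)σT_e⁴, so T_s = 2^¼·94.15 = 112.0 K.

112 K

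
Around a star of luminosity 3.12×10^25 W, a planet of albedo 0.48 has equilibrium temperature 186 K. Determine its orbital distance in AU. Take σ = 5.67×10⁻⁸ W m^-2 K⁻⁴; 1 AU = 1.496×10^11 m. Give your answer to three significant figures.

Required flux: S = 4σT⁴/(1−α) = 522.0 W m^-2.
Then d = [L/(4πS)]^(1/2) = 6.896×10^10 m, i.e. 0.4610 AU.

0.461 AU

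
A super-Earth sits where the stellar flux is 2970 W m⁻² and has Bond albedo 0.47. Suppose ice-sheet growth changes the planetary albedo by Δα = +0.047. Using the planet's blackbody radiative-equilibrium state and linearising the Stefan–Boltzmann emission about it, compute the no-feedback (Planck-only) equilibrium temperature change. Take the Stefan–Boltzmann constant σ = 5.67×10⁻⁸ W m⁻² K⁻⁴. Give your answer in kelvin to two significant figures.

-6.4 kelvin

Unperturbed T_e = [2970·(1−0.47)/(4σ)]^¼ = 288.6 K.
The change in absorbed flux is Δ[S(1−α)/4] = −SΔα/4 = -34.90 W m⁻².
Linearising σT⁴ gives d(σT⁴)/dT = 4σT_e³ = 5.454 W m⁻² per K.
Hence the no-feedback warming is ΔF/(4σT_e³) = -6.40 K.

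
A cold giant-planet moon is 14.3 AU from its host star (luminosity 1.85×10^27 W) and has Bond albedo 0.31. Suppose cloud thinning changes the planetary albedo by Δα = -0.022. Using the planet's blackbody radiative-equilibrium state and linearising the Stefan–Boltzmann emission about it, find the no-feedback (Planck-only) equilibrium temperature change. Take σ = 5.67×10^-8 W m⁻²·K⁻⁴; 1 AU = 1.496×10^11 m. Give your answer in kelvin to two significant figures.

0.79 kelvin

Orbital distance: d = 14.3 AU = 2.139×10^12 m.
S = L/(4πd²) = 32.17 W m⁻².
Unperturbed T_e = [32.17·(1−0.31)/(4σ)]^¼ = 99.46 K.
TOA radiative forcing: ΔF = −S·Δα/4 = −32.17·(-0.022)/4 = 0.1769 W m⁻².
Linearising σT⁴ gives d(σT⁴)/dT = 4σT_e³ = 0.2232 W m⁻² per K.
Hence the no-feedback warming is ΔF/(4σT_e³) = 0.793 K.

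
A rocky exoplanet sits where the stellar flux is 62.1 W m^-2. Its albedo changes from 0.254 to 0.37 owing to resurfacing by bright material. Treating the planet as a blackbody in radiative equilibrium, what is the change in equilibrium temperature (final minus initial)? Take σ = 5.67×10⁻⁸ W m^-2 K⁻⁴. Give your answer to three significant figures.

Before: T₁ = [62.10·0.746/(4σ)]^(1/4) = 119.5 K.
Final:   T₂ = [S(1−0.37)/(4σ)]^(1/4) = 114.6 K.
ΔT = T₂ − T₁ = -4.946 K.

-4.95 K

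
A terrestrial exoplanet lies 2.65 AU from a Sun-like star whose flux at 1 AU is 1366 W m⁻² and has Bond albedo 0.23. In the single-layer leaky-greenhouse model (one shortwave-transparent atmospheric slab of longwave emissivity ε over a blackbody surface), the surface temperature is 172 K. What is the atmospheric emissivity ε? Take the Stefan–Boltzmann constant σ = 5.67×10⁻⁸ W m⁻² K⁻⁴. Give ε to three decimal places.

0.491

Flux at the orbit: S = 1366/(2.65)² = 194.5 W m⁻².
TOA balance gives T_e = 160.3 K.
T_s⁴ = T_e⁴·2/(2−ε) → ε = 2 − 2(T_e/T_s)⁴ = 2 − 2·(160.3/172)⁴ = 0.4909.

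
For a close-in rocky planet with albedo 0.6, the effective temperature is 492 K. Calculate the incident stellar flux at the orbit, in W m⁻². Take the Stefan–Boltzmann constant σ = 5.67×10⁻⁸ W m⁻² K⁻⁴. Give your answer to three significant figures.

33200 W m⁻²

Invert the energy balance for S: S = 4σT⁴/(1−α).
σT⁴ = 5.67×10⁻⁸·(492)⁴ = 3322 W m⁻².
So S = 4×3322/(1−0.6) = 33220 W m⁻².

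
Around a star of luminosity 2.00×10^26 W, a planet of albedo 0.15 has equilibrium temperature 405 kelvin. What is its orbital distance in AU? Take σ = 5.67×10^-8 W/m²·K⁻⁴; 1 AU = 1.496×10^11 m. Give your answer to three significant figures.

0.315 AU

The flux needed for this T is 4σT⁴/(1−0.15) = 7179 W/m².
From L = 4πd²S, d = √(2.00×10^26/(4π·7179)) = 4.709×10^10 m = 0.3147 AU.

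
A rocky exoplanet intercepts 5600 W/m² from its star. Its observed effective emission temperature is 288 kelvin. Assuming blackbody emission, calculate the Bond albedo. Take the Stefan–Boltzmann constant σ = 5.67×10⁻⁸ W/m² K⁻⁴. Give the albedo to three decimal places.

0.721

Energy balance: S(1−α)/4 = σT⁴, so 1−α = 4σT⁴/S.
σT⁴ = 390.1 W/m², so 4σT⁴ = 1560 W/m².
1−α = 1560/5600 = 0.2786, so α = 0.7214.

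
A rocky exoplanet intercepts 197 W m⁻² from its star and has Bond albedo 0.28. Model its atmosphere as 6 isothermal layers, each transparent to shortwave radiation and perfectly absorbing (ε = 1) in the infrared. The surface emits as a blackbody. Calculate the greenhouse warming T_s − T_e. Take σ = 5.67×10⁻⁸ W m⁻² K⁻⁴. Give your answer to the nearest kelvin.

The effective emission temperature is T_e = [S(1−α)/(4σ)]^¼ = 158.1 K.
Surface: T_s = (7)^¼·T_e = 257.2 K.
Warming: T_s − T_e = 99.09 K.

99 K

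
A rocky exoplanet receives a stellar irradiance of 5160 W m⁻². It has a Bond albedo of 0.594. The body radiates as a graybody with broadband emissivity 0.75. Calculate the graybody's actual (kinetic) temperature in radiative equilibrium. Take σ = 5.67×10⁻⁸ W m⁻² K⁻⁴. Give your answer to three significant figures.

333 kelvin

Averaging over the sphere, the absorbed flux is S(1−α)/4 = 523.7 W m⁻².
Equating to εσT⁴ with ε = 0.75: T = (523.7/0.75σ)^(1/4) = 333.1 K.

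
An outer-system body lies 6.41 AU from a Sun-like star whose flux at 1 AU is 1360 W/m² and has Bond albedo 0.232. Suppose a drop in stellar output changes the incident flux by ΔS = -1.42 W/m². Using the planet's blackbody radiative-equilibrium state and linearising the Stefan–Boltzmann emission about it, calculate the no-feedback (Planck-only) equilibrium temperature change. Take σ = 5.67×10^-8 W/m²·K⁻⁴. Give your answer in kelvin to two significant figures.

By the inverse-square law, S = 1360/6.41² = 33.10 W/m².
The baseline emission temperature is T_e = 102.9 K.
ΔF = Δ[S(1−α)]/4 = (1−0.232)·-1.42/4 = -0.2726 W/m².
Planck response: λ_P = 4σT_e³ = 4·5.67×10⁻⁸·(102.9)³ = 0.2471 W/m²/K.
So ΔT₀ = -0.2726/0.2471 = -1.10 K.

-1.1 kelvin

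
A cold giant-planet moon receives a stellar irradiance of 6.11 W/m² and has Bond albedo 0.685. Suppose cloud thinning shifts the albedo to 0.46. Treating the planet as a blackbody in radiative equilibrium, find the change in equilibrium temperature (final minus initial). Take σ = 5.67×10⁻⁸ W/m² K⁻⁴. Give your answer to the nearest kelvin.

8 K

Initial: T₁ = [S(1−0.685)/(4σ)]^(1/4) = 53.97 K.
With α = 0.46, T₂ = 61.76 K.
ΔT = T₂ − T₁ = 7.786 K.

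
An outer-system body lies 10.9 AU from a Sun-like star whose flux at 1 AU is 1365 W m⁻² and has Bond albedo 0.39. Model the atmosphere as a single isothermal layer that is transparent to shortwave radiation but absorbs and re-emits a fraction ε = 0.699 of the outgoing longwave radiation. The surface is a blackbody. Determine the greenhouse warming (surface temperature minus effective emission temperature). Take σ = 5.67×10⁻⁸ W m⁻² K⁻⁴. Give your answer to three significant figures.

8.46 K

Flux at the orbit: S = 1365/(10.9)² = 11.49 W m⁻².
The planet radiates to space at T_e = [S(1−α)/(4σ)]^(1/4) = 74.56 K.
For a single slab of emissivity ε, T_s⁴ = 2T_e⁴/(2−ε); thus T_s = 74.56·(1.537)^(1/4) = 83.02 K.
The atmosphere warms the surface by 8.462 K.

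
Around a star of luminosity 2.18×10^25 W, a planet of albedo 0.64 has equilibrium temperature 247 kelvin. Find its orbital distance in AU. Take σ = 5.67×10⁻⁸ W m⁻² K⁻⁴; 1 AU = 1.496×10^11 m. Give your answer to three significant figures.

The flux needed for this T is 4σT⁴/(1−0.64) = 2345 W m⁻².
Then d = [L/(4πS)]^(1/2) = 2.720×10^10 m, i.e. 0.1818 AU.

0.182 AU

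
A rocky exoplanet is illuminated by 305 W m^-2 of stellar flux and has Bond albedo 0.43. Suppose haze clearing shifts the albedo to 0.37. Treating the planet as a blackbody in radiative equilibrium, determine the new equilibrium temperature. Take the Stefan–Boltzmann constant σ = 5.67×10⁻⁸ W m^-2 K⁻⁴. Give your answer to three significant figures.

171 K

T₂ = [S(1−α₂)/(4σ)]^(1/4) = [305.0·0.63/(4σ)]^(1/4) = 170.6 K.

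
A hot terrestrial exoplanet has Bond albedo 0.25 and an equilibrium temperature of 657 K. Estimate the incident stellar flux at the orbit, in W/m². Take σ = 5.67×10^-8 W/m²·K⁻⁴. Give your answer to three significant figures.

56300 W/m²

From S(1−α)/4 = σT⁴: S = 4σT⁴/(1−α).
σT⁴ = 5.67×10⁻⁸·(657)⁴ = 10560 W/m².
S = 4·10560/0.75 = 56340 W/m².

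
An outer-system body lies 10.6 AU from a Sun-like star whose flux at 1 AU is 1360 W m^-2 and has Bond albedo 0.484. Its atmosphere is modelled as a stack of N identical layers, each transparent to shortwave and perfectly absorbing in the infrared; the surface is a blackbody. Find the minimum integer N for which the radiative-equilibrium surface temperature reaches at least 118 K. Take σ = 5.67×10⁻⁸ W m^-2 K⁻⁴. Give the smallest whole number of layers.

Flux at the orbit: S = 1360/(10.6)² = 12.10 W m^-2.
Top-of-atmosphere balance: σT_e⁴ = S(1−α)/4 = 1.561 W m^-2 → T_e = 72.44 K.
Since T_s⁴ = (N+1)T_e⁴, we need N ≥ (T_s/T_e)⁴ − 1 = 6.040.
Rounding up, N = 7.

7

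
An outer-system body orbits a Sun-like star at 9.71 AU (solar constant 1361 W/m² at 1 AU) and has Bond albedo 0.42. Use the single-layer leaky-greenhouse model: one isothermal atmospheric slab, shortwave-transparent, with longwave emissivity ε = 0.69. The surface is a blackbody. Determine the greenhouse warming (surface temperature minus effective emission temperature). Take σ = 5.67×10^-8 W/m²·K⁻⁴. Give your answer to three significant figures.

Flux at the orbit: S = 1361/(9.71)² = 14.44 W/m².
At the top of the atmosphere, σT_e⁴ = S(1−α)/4 = 2.093 W/m², giving T_e = 77.95 K.
For a single slab of emissivity ε, T_s⁴ = 2T_e⁴/(2−ε); thus T_s = 77.95·(1.527)^(1/4) = 86.64 K.
The atmosphere warms the surface by 8.697 K.

8.70 kelvin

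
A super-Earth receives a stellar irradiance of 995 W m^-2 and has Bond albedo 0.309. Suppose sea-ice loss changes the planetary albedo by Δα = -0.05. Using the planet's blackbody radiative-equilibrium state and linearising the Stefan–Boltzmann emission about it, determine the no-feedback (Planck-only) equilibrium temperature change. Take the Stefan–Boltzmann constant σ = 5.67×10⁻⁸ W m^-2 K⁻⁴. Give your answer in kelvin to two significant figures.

4.2 K

The baseline emission temperature is T_e = 234.6 K.
TOA radiative forcing: ΔF = −S·Δα/4 = −995.0·(-0.05)/4 = 12.44 W m^-2.
Planck response: λ_P = 4σT_e³ = 4·5.67×10⁻⁸·(234.6)³ = 2.930 W m^-2/K.
ΔT₀ = ΔF/λ_P = 12.44/2.930 = 4.24 K.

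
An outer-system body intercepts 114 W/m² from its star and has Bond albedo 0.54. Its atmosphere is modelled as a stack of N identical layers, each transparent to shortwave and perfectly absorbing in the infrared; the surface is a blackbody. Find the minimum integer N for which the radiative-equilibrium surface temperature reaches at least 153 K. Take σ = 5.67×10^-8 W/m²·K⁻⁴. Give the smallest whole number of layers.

OLR = S(1−α)/4 = 13.11 W/m²; the top layer radiates at T_e = 123.3 K.
Need (N+1)T_e⁴ ≥ T_s⁴, i.e. N+1 ≥ (153/123.3)⁴ = 2.370.
The minimum whole number is N = 2.

2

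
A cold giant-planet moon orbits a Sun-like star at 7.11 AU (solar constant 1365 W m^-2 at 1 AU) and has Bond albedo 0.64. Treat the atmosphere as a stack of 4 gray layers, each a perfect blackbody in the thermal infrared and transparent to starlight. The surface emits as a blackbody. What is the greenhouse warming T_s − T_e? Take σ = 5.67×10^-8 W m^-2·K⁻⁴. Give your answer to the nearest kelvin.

40 K

By the inverse-square law, S = 1365/7.11² = 27.00 W m^-2.
The effective emission temperature is T_e = [S(1−α)/(4σ)]^¼ = 80.91 K.
Surface: T_s = (5)^¼·T_e = 121.0 K.
Warming: T_s − T_e = 40.08 K.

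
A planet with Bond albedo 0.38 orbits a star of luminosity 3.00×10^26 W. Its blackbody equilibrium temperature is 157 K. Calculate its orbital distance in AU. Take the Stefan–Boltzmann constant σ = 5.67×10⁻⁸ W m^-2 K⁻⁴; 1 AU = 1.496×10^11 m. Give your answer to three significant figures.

2.19 AU

The flux needed for this T is 4σT⁴/(1−0.38) = 222.3 W m^-2.
From L = 4πd²S, d = √(3.00×10^26/(4π·222.3)) = 3.277×10^11 m = 2.191 AU.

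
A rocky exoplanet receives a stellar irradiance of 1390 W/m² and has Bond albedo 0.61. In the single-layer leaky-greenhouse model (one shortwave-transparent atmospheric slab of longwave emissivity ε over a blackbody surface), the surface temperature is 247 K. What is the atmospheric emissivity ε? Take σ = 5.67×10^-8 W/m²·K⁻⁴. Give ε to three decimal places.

0.716

First, T_e = [1390·(1−0.61)/(4σ)]^(1/4) = 221.1 K.
Inverting T_s⁴ = 2T_e⁴/(2−ε): (T_e/T_s)⁴ = 0.6422, so ε = 2(1 − 0.6422) = 0.7157.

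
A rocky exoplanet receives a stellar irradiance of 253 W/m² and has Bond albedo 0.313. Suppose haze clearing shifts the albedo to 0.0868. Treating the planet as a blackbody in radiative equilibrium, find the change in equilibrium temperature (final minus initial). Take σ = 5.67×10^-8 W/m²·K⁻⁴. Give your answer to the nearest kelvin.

Before: T₁ = [253.0·0.687/(4σ)]^(1/4) = 166.4 K.
Final:   T₂ = [S(1−0.0868)/(4σ)]^(1/4) = 178.7 K.
Change: 178.7 − 166.4 = 12.27 K.

12 K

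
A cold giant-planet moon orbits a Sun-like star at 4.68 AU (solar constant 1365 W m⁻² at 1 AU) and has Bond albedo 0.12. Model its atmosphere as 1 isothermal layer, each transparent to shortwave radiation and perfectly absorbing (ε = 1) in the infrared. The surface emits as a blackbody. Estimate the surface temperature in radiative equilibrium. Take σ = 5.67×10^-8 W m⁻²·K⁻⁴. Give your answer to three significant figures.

Flux at the orbit: S = 1365/(4.68)² = 62.32 W m⁻².
The effective emission temperature is T_e = [S(1−α)/(4σ)]^¼ = 124.7 K.
For an N-layer opaque stack, T_s⁴ = (N+1)T_e⁴, hence T_s = (2)^(1/4)×124.7 K = 148.3 K.

148 K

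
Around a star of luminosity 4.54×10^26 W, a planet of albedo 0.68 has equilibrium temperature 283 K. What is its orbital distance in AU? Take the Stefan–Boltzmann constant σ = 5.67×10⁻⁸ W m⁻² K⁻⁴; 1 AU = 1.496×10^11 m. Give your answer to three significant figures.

The flux needed for this T is 4σT⁴/(1−0.68) = 4546 W m⁻².
Then d = [L/(4πS)]^(1/2) = 8.915×10^10 m, i.e. 0.5959 AU.

0.596 AU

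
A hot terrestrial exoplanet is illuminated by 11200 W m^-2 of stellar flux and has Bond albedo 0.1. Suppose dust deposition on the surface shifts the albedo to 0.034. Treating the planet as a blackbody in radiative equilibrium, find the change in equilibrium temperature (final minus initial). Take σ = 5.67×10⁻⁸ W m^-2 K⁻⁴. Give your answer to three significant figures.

With α = 0.1, T₁ = 459.1 K.
Final:   T₂ = [S(1−0.034)/(4σ)]^(1/4) = 467.3 K.
Change: 467.3 − 459.1 = 8.196 K.

8.20 K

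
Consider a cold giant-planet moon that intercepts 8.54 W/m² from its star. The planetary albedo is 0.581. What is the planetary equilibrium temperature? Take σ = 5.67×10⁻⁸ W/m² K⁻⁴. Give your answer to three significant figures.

63.0 kelvin

Absorbed flux (global mean): S(1−α)/4 = 8.540·0.419/4 = 0.8946 W/m².
Set σT⁴ = 0.8946 → T = (0.8946/σ)^(1/4) = 63.02 K.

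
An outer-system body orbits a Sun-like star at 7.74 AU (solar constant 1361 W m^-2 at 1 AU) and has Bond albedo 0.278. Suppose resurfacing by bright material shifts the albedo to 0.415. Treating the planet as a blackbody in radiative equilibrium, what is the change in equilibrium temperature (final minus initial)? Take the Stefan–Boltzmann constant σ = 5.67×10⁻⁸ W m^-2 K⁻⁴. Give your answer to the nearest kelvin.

Flux at the orbit: S = 1361/(7.74)² = 22.72 W m^-2.
Initial: T₁ = [S(1−0.278)/(4σ)]^(1/4) = 92.22 K.
Final:   T₂ = [S(1−0.415)/(4σ)]^(1/4) = 87.49 K.
ΔT = T₂ − T₁ = -4.726 K.

-5 K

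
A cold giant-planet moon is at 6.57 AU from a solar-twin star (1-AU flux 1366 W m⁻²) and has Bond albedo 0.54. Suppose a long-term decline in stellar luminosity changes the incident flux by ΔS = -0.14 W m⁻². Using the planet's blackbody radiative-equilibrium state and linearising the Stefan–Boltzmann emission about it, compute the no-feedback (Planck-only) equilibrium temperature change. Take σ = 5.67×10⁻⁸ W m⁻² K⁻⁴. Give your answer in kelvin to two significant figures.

Irradiance scales as 1/d², so S = 1366 W m⁻² × (1/6.57)² = 31.65 W m⁻².
Unperturbed T_e = [31.65·(1−0.54)/(4σ)]^¼ = 89.51 K.
TOA radiative forcing: ΔF = (1−α)ΔS/4 = 0.46·(-0.14)/4 = -0.01610 W m⁻².
Linearising σT⁴ gives d(σT⁴)/dT = 4σT_e³ = 0.1626 W m⁻² per K.
ΔT₀ = ΔF/λ_P = -0.01610/0.1626 = -0.0990 K.

-0.099 K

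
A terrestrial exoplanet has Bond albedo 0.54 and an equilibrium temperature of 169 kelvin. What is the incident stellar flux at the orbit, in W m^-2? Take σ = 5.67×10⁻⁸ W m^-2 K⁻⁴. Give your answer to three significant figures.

402 W m^-2

Invert the energy balance for S: S = 4σT⁴/(1−α).
The emitted flux is σT⁴ = 46.25 W m^-2.
S = 4·46.25/0.46 = 402.2 W m^-2.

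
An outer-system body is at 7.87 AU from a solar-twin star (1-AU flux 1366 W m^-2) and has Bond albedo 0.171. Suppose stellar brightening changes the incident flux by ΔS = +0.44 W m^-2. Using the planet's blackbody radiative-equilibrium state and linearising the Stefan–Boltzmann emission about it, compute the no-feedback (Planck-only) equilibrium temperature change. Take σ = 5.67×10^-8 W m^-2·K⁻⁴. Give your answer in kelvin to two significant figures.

By the inverse-square law, S = 1366/7.87² = 22.05 W m^-2.
The baseline emission temperature is T_e = 94.76 K.
ΔF = Δ[S(1−α)]/4 = (1−0.171)·+0.44/4 = 0.09119 W m^-2.
The Planck feedback parameter is 4σT_e³ = 0.1930 W m^-2/K.
So ΔT₀ = 0.09119/0.1930 = 0.473 K.

0.47 K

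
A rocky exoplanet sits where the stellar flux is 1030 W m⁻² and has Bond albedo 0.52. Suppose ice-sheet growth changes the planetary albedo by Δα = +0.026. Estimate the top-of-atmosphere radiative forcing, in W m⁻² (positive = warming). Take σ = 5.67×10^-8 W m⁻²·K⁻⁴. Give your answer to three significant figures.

-6.69 W m⁻²

TOA radiative forcing: ΔF = −S·Δα/4 = −1030·(+0.026)/4 = -6.695 W m⁻².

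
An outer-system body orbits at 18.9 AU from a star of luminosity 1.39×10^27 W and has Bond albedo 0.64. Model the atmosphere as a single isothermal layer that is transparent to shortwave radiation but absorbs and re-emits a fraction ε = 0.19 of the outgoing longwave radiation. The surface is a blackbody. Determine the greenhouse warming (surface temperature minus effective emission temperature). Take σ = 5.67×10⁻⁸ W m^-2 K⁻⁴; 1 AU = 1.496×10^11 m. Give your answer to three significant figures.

Orbital distance: d = 18.9 AU = 2.827×10^12 m.
Flux at the orbit: S = L/(4πd²) = 1.39×10^27/(4π·(2.83×10^12)²) = 13.84 W m^-2.
At the top of the atmosphere, σT_e⁴ = S(1−α)/4 = 1.245 W m^-2, giving T_e = 68.46 K.
The surface balance (absorbed SW + ε·downward IR = σT_s⁴) with T_a⁴ = T_s⁴/2 reduces to T_s = T_e·[2/(2−ε)]^¼ = 70.19 K.
The atmosphere warms the surface by 1.730 K.

1.73 kelvin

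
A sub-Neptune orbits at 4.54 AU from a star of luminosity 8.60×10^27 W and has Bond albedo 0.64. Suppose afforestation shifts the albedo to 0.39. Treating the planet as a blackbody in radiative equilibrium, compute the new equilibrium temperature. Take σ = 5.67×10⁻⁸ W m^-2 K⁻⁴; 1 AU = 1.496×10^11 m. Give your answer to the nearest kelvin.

251 K

Orbital distance: d = 4.54 AU = 6.792×10^11 m.
S = L/(4πd²) = 1484 W m^-2.
With the new albedo, S(1−α₂)/4 = 226.2 W m^-2, so T₂ = 251.3 K.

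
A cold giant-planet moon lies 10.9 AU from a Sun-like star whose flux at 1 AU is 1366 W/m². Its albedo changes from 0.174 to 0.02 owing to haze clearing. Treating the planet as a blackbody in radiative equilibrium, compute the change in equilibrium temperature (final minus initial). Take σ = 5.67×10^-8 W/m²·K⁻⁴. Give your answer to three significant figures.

Flux at the orbit: S = 1366/(10.9)² = 11.50 W/m².
Before: T₁ = [11.50·0.826/(4σ)]^(1/4) = 80.44 K.
After:  T₂ = [11.50·0.98/(4σ)]^(1/4) = 83.95 K.
ΔT = T₂ − T₁ = 3.513 K.

3.51 K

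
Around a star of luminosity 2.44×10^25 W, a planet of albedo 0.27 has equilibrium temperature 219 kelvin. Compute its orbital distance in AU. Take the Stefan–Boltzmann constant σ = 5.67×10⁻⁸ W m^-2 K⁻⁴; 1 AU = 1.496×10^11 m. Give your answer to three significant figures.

0.348 AU

Required flux: S = 4σT⁴/(1−α) = 714.7 W m^-2.
From L = 4πd²S, d = √(2.44×10^25/(4π·714.7)) = 5.212×10^10 m = 0.3484 AU.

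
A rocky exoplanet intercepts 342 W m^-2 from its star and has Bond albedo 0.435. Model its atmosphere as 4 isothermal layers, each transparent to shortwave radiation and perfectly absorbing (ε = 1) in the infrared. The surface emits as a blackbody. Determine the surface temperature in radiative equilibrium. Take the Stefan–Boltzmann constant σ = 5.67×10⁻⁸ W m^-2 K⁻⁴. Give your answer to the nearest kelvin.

255 K

Top-of-atmosphere balance: σT_e⁴ = S(1−α)/4 = 48.31 W m^-2 → T_e = 170.8 K.
For an N-layer opaque stack, T_s⁴ = (N+1)T_e⁴, hence T_s = (5)^(1/4)×170.8 K = 255.5 K.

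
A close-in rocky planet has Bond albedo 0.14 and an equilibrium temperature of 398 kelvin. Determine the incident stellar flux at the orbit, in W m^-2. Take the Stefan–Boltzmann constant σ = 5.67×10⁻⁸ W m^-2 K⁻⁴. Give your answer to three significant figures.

From S(1−α)/4 = σT⁴: S = 4σT⁴/(1−α).
σT⁴ = 5.67×10⁻⁸·(398)⁴ = 1423 W m^-2.
S = 4·1423/0.86 = 6617 W m^-2.

6620 W m^-2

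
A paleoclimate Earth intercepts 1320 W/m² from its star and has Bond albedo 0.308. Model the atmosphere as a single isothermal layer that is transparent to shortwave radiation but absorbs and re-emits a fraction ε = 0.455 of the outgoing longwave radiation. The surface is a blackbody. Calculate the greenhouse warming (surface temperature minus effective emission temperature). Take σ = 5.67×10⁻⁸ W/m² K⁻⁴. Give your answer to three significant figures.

At the top of the atmosphere, σT_e⁴ = S(1−α)/4 = 228.4 W/m², giving T_e = 251.9 K.
Surface balance with a leaky layer gives σT_s⁴ = σT_e⁴·2/(2−ε), so T_s = T_e·[2/(2−0.455)]^(1/4) = 268.7 K.
T_s − T_e = 268.7 − 251.9 = 16.79 K.

16.8 kelvin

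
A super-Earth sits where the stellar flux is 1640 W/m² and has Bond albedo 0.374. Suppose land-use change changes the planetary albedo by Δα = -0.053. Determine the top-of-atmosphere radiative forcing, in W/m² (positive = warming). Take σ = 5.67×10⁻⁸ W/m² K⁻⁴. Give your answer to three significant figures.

The change in absorbed flux is Δ[S(1−α)/4] = −SΔα/4 = 21.73 W/m².

21.7 W/m²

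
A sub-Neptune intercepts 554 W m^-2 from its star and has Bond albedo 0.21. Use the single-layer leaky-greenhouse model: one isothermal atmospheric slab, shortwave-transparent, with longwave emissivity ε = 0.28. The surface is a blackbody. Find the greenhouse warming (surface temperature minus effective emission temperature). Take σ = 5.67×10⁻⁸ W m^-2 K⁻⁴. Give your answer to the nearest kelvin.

8 kelvin

At the top of the atmosphere, σT_e⁴ = S(1−α)/4 = 109.4 W m^-2, giving T_e = 209.6 K.
The surface balance (absorbed SW + ε·downward IR = σT_s⁴) with T_a⁴ = T_s⁴/2 reduces to T_s = T_e·[2/(2−ε)]^¼ = 217.6 K.
Greenhouse warming: T_s − T_e = 8.054 K.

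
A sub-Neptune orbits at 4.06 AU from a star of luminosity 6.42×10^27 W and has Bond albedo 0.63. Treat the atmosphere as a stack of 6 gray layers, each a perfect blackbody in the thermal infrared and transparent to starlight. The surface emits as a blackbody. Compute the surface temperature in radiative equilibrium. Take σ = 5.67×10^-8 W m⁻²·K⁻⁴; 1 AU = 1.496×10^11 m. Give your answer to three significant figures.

Orbital distance: d = 4.06 AU = 6.074×10^11 m.
Flux at the orbit: S = L/(4πd²) = 6.42×10^27/(4π·(6.07×10^11)²) = 1385 W m⁻².
Top-of-atmosphere balance: σT_e⁴ = S(1−α)/4 = 128.1 W m⁻² → T_e = 218.0 K.
For an N-layer opaque stack, T_s⁴ = (N+1)T_e⁴, hence T_s = (7)^(1/4)×218.0 K = 354.6 K.

355 K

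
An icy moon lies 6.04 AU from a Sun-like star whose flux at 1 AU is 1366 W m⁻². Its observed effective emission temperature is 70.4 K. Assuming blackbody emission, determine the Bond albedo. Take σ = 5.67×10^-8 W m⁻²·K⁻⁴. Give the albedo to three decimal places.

Flux at the orbit: S = 1366/(6.04)² = 37.44 W m⁻².
Rearranging the radiative balance, α = 1 − 4σT⁴/S.
σT⁴ = 1.393 W m⁻², so 4σT⁴ = 5.571 W m⁻².
1−α = 5.571/37.44 = 0.1488, so α = 0.8512.

0.851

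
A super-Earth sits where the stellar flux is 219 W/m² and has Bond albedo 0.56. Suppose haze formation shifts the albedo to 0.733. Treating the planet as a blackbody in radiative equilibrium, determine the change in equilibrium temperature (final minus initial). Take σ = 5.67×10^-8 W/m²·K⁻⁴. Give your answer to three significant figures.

-16.9 K

Initial: T₁ = [S(1−0.56)/(4σ)]^(1/4) = 143.6 K.
Final:   T₂ = [S(1−0.733)/(4σ)]^(1/4) = 126.7 K.
ΔT = T₂ − T₁ = -16.85 K.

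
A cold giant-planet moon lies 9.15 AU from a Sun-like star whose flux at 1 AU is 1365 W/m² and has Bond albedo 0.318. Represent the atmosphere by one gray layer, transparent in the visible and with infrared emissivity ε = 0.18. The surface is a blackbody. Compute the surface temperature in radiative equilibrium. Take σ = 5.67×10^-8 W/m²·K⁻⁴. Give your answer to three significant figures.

85.7 K

Irradiance scales as 1/d², so S = 1365 W/m² × (1/9.15)² = 16.30 W/m².
Effective emission temperature (TOA balance): σT_e⁴ = S(1−α)/4 = 2.780 W/m² → T_e = 83.68 K.
For a single slab of emissivity ε, T_s⁴ = 2T_e⁴/(2−ε); thus T_s = 83.68·(1.099)^(1/4) = 85.67 K.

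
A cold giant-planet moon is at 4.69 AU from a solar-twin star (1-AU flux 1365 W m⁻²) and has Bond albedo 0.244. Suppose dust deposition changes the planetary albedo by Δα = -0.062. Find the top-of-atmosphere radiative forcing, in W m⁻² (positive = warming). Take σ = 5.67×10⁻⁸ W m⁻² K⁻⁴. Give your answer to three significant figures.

By the inverse-square law, S = 1365/4.69² = 62.06 W m⁻².
TOA radiative forcing: ΔF = −S·Δα/4 = −62.06·(-0.062)/4 = 0.9619 W m⁻².

0.962 W m⁻²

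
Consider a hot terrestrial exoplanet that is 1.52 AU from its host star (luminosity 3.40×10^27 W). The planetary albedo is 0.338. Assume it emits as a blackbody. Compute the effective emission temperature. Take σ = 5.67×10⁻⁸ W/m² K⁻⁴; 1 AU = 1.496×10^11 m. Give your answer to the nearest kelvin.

d = 1.52 × 1.496×10^11 m = 2.274×10^11 m.
Spreading L over a sphere of radius d: S = 3.40×10^27/(4π·2.27×10^11²) = 5233 W/m².
Absorbed flux (global mean): S(1−α)/4 = 5233·0.662/4 = 866.0 W/m².
Set σT⁴ = 866.0 → T = (866.0/σ)^(1/4) = 351.5 K.

352 K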